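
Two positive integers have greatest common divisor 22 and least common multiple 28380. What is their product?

624360

For any two positive integers, gcd × lcm = product = 22 × 28380 = 624360.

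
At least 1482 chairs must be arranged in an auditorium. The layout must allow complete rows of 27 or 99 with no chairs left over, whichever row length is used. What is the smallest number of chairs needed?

The number of chairs must be a common multiple of 27 and 99, so a multiple of their LCM.
27 = 3^3
99 = 3^2 × 11
LCM(27, 99) = 3^3 × 11 = 297.
Smallest multiple of 297 that is ≥ 1482: ⌈1482/297⌉ × 297 = 5 × 297 = 1485.

1485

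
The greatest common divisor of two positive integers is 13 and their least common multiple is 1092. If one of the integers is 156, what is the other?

91

For two integers, gcd × lcm = product, so the other is (13 × 1092) / 156 = 14196 / 156 = 91.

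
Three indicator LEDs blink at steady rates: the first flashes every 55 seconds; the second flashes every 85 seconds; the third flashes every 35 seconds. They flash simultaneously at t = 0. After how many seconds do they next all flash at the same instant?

6545 seconds

The first simultaneous occurrence is after LCM of the individual periods.
55 = 5 × 11
85 = 5 × 17
35 = 5 × 7
LCM(55, 85, 35) = 5 × 7 × 11 × 17 = 6545.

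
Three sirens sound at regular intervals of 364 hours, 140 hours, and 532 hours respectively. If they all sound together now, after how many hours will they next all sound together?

The first simultaneous occurrence is after LCM of the individual periods.
364 = 2^2 × 7 × 13
140 = 2^2 × 5 × 7
532 = 2^2 × 7 × 19
LCM(364, 140, 532) = 2^2 × 5 × 7 × 13 × 19 = 34580.

34580 hours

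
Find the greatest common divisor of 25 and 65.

5

25 = 5^2
65 = 5 × 13
gcd(25, 65) = 5.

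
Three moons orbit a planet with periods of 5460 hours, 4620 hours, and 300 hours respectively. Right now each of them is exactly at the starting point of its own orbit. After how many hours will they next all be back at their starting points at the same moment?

The first simultaneous occurrence is after LCM of the individual periods.
5460 = 2^2 × 3 × 5 × 7 × 13
4620 = 2^2 × 3 × 5 × 7 × 11
300 = 2^2 × 3 × 5^2
LCM(5460, 4620, 300) = 2^2 × 3 × 5^2 × 7 × 11 × 13 = 300300.

300300 hours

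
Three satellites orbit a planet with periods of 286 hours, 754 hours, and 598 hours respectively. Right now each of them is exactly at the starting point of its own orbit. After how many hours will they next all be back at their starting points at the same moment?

190762 hours

They coincide at every common multiple of the periods; the first is the LCM.
286 = 2 × 11 × 13
754 = 2 × 13 × 29
598 = 2 × 13 × 23
LCM(286, 754, 598) = 2 × 11 × 13 × 23 × 29 = 190762.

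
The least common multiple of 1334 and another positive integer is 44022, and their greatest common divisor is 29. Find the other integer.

gcd × lcm = product of the two integers, so the other integer is (29 × 44022) / 1334 = 957.

957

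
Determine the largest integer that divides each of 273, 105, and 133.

273 = 3 × 7 × 13
105 = 3 × 5 × 7
133 = 7 × 19
gcd(273, 105, 133) = 7.

7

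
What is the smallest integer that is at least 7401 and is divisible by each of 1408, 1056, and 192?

The integer must be a common multiple of 1408, 1056, and 192, so a multiple of their LCM.
1408 = 2^7 × 11
1056 = 2^5 × 3 × 11
192 = 2^6 × 3
LCM(1408, 1056, 192) = 2^7 × 3 × 11 = 4224.
Smallest multiple of 4224 that is ≥ 7401: ⌈7401/4224⌉ × 4224 = 2 × 4224 = 8448.

8448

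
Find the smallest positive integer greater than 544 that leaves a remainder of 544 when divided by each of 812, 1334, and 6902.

N − 544 must be a common multiple of 812, 1334, and 6902.
812 = 2^2 × 7 × 29
1334 = 2 × 23 × 29
6902 = 2 × 7 × 17 × 29
LCM(812, 1334, 6902) = 2^2 × 7 × 17 × 23 × 29 = 317492.
Smallest N > 544 is LCM + 544 = 317492 + 544 = 318036.

318036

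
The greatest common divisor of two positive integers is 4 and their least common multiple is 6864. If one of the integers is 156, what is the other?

176

For two integers, gcd × lcm = product, so the other is (4 × 6864) / 156 = 27456 / 156 = 176.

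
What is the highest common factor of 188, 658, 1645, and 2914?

47

188 = 2^2 × 47
658 = 2 × 7 × 47
1645 = 5 × 7 × 47
2914 = 2 × 31 × 47
gcd(188, 658, 1645, 2914) = 47.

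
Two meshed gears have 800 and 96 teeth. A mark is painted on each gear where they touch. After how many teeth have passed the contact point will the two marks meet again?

The first simultaneous occurrence is after LCM of the individual periods.
800 = 2^5 × 5^2
96 = 2^5 × 3
LCM(800, 96) = 2^5 × 3 × 5^2 = 2400.

2400 teeth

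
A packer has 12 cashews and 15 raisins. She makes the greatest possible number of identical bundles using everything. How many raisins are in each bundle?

5

Number of bundles = gcd(12, 15).
12 = 2^2 × 3
15 = 3 × 5
gcd(12, 15) = 3.
raisins per bundle = 15 / 3 = 5.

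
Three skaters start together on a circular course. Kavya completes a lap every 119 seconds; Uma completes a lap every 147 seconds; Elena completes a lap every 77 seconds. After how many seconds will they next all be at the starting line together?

The first simultaneous occurrence is after LCM of the individual periods.
119 = 7 × 17
147 = 3 × 7^2
77 = 7 × 11
LCM(119, 147, 77) = 3 × 7^2 × 11 × 17 = 27489.

27489 seconds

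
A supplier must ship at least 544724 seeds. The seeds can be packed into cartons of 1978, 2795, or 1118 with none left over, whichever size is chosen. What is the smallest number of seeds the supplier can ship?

The number of seeds must be a common multiple of 1978, 2795, and 1118, so a multiple of their LCM.
1978 = 2 × 23 × 43
2795 = 5 × 13 × 43
1118 = 2 × 13 × 43
LCM(1978, 2795, 1118) = 2 × 5 × 13 × 23 × 43 = 128570.
Smallest multiple of 128570 that is ≥ 544724: ⌈544724/128570⌉ × 128570 = 5 × 128570 = 642850.

642850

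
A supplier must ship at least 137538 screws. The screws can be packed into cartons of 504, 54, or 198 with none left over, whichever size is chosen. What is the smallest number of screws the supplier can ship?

The number of screws must be a common multiple of 504, 54, and 198, so a multiple of their LCM.
504 = 2^3 × 3^2 × 7
54 = 2 × 3^3
198 = 2 × 3^2 × 11
LCM(504, 54, 198) = 2^3 × 3^3 × 7 × 11 = 16632.
Smallest multiple of 16632 that is ≥ 137538: ⌈137538/16632⌉ × 16632 = 9 × 16632 = 149688.

149688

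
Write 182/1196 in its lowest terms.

182 = 2 × 7 × 13
1196 = 2^2 × 13 × 23
gcd(182, 1196) = 2 × 13 = 26.
Divide numerator and denominator by 26: 182/1196 = 7/46.

7/46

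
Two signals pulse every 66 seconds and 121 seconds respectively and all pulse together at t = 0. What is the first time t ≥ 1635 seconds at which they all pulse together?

2178 seconds

Joint pulses occur at multiples of LCM(66, 121).
66 = 2 × 3 × 11
121 = 11^2
LCM(66, 121) = 2 × 3 × 11^2 = 726.
Smallest multiple of 726 that is ≥ 1635: ⌈1635/726⌉ × 726 = 3 × 726 = 2178.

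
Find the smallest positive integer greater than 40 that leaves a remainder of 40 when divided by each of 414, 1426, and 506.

141214

N − 40 must be a common multiple of 414, 1426, and 506.
414 = 2 × 3^2 × 23
1426 = 2 × 23 × 31
506 = 2 × 11 × 23
LCM(414, 1426, 506) = 2 × 3^2 × 11 × 23 × 31 = 141174.
Smallest N > 40 is LCM + 40 = 141174 + 40 = 141214.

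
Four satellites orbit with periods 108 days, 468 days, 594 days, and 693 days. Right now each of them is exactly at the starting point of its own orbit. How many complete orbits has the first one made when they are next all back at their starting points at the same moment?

1001 orbits

All finish a whole number of cycles simultaneously at t = LCM of the periods.
108 = 2^2 × 3^3
468 = 2^2 × 3^2 × 13
594 = 2 × 3^3 × 11
693 = 3^2 × 7 × 11
LCM(108, 468, 594, 693) = 2^2 × 3^3 × 7 × 11 × 13 = 108108.
Orbits for period 108: 108108 / 108 = 1001.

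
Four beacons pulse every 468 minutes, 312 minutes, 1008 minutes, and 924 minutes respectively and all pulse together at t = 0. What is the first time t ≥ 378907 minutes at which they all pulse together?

Joint pulses occur at multiples of LCM(468, 312, 1008, 924).
468 = 2^2 × 3^2 × 13
312 = 2^3 × 3 × 13
1008 = 2^4 × 3^2 × 7
924 = 2^2 × 3 × 7 × 11
LCM(468, 312, 1008, 924) = 2^4 × 3^2 × 7 × 11 × 13 = 144144.
Smallest multiple of 144144 that is ≥ 378907: ⌈378907/144144⌉ × 144144 = 3 × 144144 = 432432.

432432 minutes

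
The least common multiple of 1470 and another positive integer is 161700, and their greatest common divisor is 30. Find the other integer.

3300

gcd × lcm = product of the two integers, so the other integer is (30 × 161700) / 1470 = 3300.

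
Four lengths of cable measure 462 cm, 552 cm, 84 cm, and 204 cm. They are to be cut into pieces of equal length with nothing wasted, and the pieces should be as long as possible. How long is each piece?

6 cm

The greatest length dividing all of 462, 552, 84, and 204 is their gcd.
462 = 2 × 3 × 7 × 11
552 = 2^3 × 3 × 23
84 = 2^2 × 3 × 7
204 = 2^2 × 3 × 17
gcd(462, 552, 84, 204) = 2 × 3 = 6.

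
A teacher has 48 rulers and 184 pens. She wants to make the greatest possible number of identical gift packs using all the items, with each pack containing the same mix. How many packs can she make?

The pack count must divide each quantity, so the greatest is gcd(48, 184).
48 = 2^4 × 3
184 = 2^3 × 23
gcd(48, 184) = 2^3 = 8.

8 packs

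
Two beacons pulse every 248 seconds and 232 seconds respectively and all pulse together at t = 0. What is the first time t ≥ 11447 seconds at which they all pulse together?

Joint pulses occur at multiples of LCM(248, 232).
248 = 2^3 × 31
232 = 2^3 × 29
LCM(248, 232) = 2^3 × 29 × 31 = 7192.
Smallest multiple of 7192 that is ≥ 11447: ⌈11447/7192⌉ × 7192 = 2 × 7192 = 14384.

14384 seconds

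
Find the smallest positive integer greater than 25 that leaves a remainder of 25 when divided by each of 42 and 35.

235

N − 25 must be a common multiple of 42 and 35.
42 = 2 × 3 × 7
35 = 5 × 7
LCM(42, 35) = 2 × 3 × 5 × 7 = 210.
Smallest N > 25 is LCM + 25 = 210 + 25 = 235.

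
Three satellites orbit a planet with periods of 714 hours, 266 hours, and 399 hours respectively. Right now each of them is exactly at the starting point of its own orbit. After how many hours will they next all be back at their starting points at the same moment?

13566 hours

They coincide at every common multiple of the periods; the first is the LCM.
714 = 2 × 3 × 7 × 17
266 = 2 × 7 × 19
399 = 3 × 7 × 19
LCM(714, 266, 399) = 2 × 3 × 7 × 17 × 19 = 13566.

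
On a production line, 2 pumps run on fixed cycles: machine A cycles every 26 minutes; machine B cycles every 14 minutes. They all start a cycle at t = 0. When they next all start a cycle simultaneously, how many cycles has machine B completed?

13 cycles

They are all back at their starting positions together after one LCM of the periods.
26 = 2 × 13
14 = 2 × 7
LCM(26, 14) = 2 × 7 × 13 = 182.
Cycles for period 14: 182 / 14 = 13.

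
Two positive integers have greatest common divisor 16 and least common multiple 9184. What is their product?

For any two positive integers, gcd × lcm = product = 16 × 9184 = 146944.

146944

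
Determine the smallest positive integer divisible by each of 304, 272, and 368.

118864

304 = 2^4 × 19
272 = 2^4 × 17
368 = 2^4 × 23
LCM(304, 272, 368) = 2^4 × 17 × 19 × 23 = 118864.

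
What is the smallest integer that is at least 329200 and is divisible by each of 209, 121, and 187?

351747

The integer must be a common multiple of 209, 121, and 187, so a multiple of their LCM.
209 = 11 × 19
121 = 11^2
187 = 11 × 17
LCM(209, 121, 187) = 11^2 × 17 × 19 = 39083.
Smallest multiple of 39083 that is ≥ 329200: ⌈329200/39083⌉ × 39083 = 9 × 39083 = 351747.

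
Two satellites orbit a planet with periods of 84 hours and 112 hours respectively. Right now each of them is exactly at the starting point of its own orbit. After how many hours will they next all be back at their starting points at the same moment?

336 hours

We need the least common multiple of the intervals.
84 = 2^2 × 3 × 7
112 = 2^4 × 7
LCM(84, 112) = 2^4 × 3 × 7 = 336.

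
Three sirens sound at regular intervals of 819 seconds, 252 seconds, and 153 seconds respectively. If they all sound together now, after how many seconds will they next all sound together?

We need the least common multiple of the intervals.
819 = 3^2 × 7 × 13
252 = 2^2 × 3^2 × 7
153 = 3^2 × 17
LCM(819, 252, 153) = 2^2 × 3^2 × 7 × 13 × 17 = 55692.

55692 seconds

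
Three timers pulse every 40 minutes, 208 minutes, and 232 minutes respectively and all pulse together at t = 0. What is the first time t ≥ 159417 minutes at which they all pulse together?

Joint pulses occur at multiples of LCM(40, 208, 232).
40 = 2^3 × 5
208 = 2^4 × 13
232 = 2^3 × 29
LCM(40, 208, 232) = 2^4 × 5 × 13 × 29 = 30160.
Smallest multiple of 30160 that is ≥ 159417: ⌈159417/30160⌉ × 30160 = 6 × 30160 = 180960.

180960 minutes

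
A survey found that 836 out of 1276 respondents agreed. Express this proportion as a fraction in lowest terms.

836 = 2^2 × 11 × 19
1276 = 2^2 × 11 × 29
gcd(836, 1276) = 2^2 × 11 = 44.
Divide numerator and denominator by 44: 836/1276 = 19/29.

19/29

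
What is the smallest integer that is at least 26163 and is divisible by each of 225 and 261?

32625

The integer must be a common multiple of 225 and 261, so a multiple of their LCM.
225 = 3^2 × 5^2
261 = 3^2 × 29
LCM(225, 261) = 3^2 × 5^2 × 29 = 6525.
Smallest multiple of 6525 that is ≥ 26163: ⌈26163/6525⌉ × 6525 = 5 × 6525 = 32625.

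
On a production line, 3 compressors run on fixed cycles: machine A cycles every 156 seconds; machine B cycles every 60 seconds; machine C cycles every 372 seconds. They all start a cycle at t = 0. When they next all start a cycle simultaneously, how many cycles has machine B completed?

They are all back at their starting positions together after one LCM of the periods.
156 = 2^2 × 3 × 13
60 = 2^2 × 3 × 5
372 = 2^2 × 3 × 31
LCM(156, 60, 372) = 2^2 × 3 × 5 × 13 × 31 = 24180.
Cycles for period 60: 24180 / 60 = 403.

403 cycles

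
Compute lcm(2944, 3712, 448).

597632

2944 = 2^7 × 23
3712 = 2^7 × 29
448 = 2^6 × 7
LCM(2944, 3712, 448) = 2^7 × 7 × 23 × 29 = 597632.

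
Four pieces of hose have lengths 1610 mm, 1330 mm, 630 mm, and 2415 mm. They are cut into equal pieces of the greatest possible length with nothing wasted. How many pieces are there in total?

Piece length = gcd(1610, 1330, 630, 2415).
1610 = 2 × 5 × 7 × 23
1330 = 2 × 5 × 7 × 19
630 = 2 × 3^2 × 5 × 7
2415 = 3 × 5 × 7 × 23
gcd(1610, 1330, 630, 2415) = 5 × 7 = 35.
Total pieces = 1610/35 + 1330/35 + 630/35 + 2415/35 = 46 + 38 + 18 + 69 = 171.

171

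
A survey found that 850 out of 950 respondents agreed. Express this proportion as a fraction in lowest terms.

850 = 2 × 5^2 × 17
950 = 2 × 5^2 × 19
gcd(850, 950) = 2 × 5^2 = 50.
Divide numerator and denominator by 50: 850/950 = 17/19.

17/19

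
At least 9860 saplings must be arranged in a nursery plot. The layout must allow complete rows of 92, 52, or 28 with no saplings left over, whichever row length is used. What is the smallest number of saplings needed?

The number of saplings must be a common multiple of 92, 52, and 28, so a multiple of their LCM.
92 = 2^2 × 23
52 = 2^2 × 13
28 = 2^2 × 7
LCM(92, 52, 28) = 2^2 × 7 × 13 × 23 = 8372.
Smallest multiple of 8372 that is ≥ 9860: ⌈9860/8372⌉ × 8372 = 2 × 8372 = 16744.

16744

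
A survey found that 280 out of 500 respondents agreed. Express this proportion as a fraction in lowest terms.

280 = 2^3 × 5 × 7
500 = 2^2 × 5^3
gcd(280, 500) = 2^2 × 5 = 20.
Divide numerator and denominator by 20: 280/500 = 14/25.

14/25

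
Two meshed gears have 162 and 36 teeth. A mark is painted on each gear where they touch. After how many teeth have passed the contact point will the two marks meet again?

We need the least common multiple of the intervals.
162 = 2 × 3^4
36 = 2^2 × 3^2
LCM(162, 36) = 2^2 × 3^4 = 324.

324 teeth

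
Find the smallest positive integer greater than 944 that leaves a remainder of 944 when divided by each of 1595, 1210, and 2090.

N − 944 must be a common multiple of 1595, 1210, and 2090.
1595 = 5 × 11 × 29
1210 = 2 × 5 × 11^2
2090 = 2 × 5 × 11 × 19
LCM(1595, 1210, 2090) = 2 × 5 × 11^2 × 19 × 29 = 666710.
Smallest N > 944 is LCM + 944 = 666710 + 944 = 667654.

667654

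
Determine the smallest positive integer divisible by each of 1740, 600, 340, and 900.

887400

1740 = 2^2 × 3 × 5 × 29
600 = 2^3 × 3 × 5^2
340 = 2^2 × 5 × 17
900 = 2^2 × 3^2 × 5^2
LCM(1740, 600, 340, 900) = 2^3 × 3^2 × 5^2 × 17 × 29 = 887400.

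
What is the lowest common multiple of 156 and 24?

156 = 2^2 × 3 × 13
24 = 2^3 × 3
LCM(156, 24) = 2^3 × 3 × 13 = 312.

312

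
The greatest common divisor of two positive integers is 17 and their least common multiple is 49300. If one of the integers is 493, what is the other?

1700

For two integers, gcd × lcm = product, so the other is (17 × 49300) / 493 = 838100 / 493 = 1700.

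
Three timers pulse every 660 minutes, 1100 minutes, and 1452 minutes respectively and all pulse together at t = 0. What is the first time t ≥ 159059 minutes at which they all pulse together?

Joint pulses occur at multiples of LCM(660, 1100, 1452).
660 = 2^2 × 3 × 5 × 11
1100 = 2^2 × 5^2 × 11
1452 = 2^2 × 3 × 11^2
LCM(660, 1100, 1452) = 2^2 × 3 × 5^2 × 11^2 = 36300.
Smallest multiple of 36300 that is ≥ 159059: ⌈159059/36300⌉ × 36300 = 5 × 36300 = 181500.

181500 minutes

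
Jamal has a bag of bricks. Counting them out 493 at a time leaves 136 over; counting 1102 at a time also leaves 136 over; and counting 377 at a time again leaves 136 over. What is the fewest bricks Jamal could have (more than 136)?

243678

N − 136 must be a common multiple of 493, 1102, and 377.
493 = 17 × 29
1102 = 2 × 19 × 29
377 = 13 × 29
LCM(493, 1102, 377) = 2 × 13 × 17 × 19 × 29 = 243542.
Smallest N > 136 is LCM + 136 = 243542 + 136 = 243678.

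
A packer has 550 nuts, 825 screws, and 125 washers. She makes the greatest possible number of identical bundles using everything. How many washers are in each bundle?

5

Number of bundles = gcd(550, 825, 125).
550 = 2 × 5^2 × 11
825 = 3 × 5^2 × 11
125 = 5^3
gcd(550, 825, 125) = 5^2 = 25.
washers per bundle = 125 / 25 = 5.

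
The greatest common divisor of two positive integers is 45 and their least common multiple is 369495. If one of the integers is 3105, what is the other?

5355

For two integers, gcd × lcm = product, so the other is (45 × 369495) / 3105 = 16627275 / 3105 = 5355.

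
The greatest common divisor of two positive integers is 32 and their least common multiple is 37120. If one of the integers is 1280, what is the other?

928

For two integers, gcd × lcm = product, so the other is (32 × 37120) / 1280 = 1187840 / 1280 = 928.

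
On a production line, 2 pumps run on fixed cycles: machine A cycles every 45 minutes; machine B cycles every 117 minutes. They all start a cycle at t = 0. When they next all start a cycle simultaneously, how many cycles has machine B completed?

They are all back at their starting positions together after one LCM of the periods.
45 = 3^2 × 5
117 = 3^2 × 13
LCM(45, 117) = 3^2 × 5 × 13 = 585.
Cycles for period 117: 585 / 117 = 5.

5 cycles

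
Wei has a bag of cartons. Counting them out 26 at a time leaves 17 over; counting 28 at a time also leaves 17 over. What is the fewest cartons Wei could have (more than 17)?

N − 17 must be a common multiple of 26 and 28.
26 = 2 × 13
28 = 2^2 × 7
LCM(26, 28) = 2^2 × 7 × 13 = 364.
Smallest N > 17 is LCM + 17 = 364 + 17 = 381.

381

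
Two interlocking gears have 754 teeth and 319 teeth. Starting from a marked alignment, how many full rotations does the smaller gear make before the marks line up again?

They are all back at their starting positions together after one LCM of the periods.
754 = 2 × 13 × 29
319 = 11 × 29
LCM(754, 319) = 2 × 11 × 13 × 29 = 8294.
Rotations for period 319: 8294 / 319 = 26.

26 rotations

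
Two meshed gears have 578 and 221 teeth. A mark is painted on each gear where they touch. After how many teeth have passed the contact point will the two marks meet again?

7514 teeth

They coincide at every common multiple of the periods; the first is the LCM.
578 = 2 × 17^2
221 = 13 × 17
LCM(578, 221) = 2 × 13 × 17^2 = 7514.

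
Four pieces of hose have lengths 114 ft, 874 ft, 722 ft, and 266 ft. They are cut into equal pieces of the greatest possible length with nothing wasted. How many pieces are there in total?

52

Piece length = gcd(114, 874, 722, 266).
114 = 2 × 3 × 19
874 = 2 × 19 × 23
722 = 2 × 19^2
266 = 2 × 7 × 19
gcd(114, 874, 722, 266) = 2 × 19 = 38.
Total pieces = 114/38 + 874/38 + 722/38 + 266/38 = 3 + 23 + 19 + 7 = 52.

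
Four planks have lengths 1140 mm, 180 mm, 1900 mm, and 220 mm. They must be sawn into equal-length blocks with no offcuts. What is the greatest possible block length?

This is the greatest common divisor of 1140, 180, 1900, and 220.
1140 = 2^2 × 3 × 5 × 19
180 = 2^2 × 3^2 × 5
1900 = 2^2 × 5^2 × 19
220 = 2^2 × 5 × 11
gcd(1140, 180, 1900, 220) = 2^2 × 5 = 20.

20 mm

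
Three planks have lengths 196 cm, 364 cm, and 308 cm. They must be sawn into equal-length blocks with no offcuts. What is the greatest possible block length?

28 cm

The block length must divide every plank, so the greatest is gcd(196, 364, 308).
196 = 2^2 × 7^2
364 = 2^2 × 7 × 13
308 = 2^2 × 7 × 11
gcd(196, 364, 308) = 2^2 × 7 = 28.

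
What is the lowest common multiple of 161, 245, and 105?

161 = 7 × 23
245 = 5 × 7^2
105 = 3 × 5 × 7
LCM(161, 245, 105) = 3 × 5 × 7^2 × 23 = 16905.

16905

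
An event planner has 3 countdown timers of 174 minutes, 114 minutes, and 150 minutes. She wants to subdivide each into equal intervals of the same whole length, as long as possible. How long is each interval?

6 minutes

The interval must divide each timer length; the longest such is the gcd.
174 = 2 × 3 × 29
114 = 2 × 3 × 19
150 = 2 × 3 × 5^2
gcd(174, 114, 150) = 2 × 3 = 6.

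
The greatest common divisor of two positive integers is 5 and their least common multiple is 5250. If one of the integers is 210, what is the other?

For two integers, gcd × lcm = product, so the other is (5 × 5250) / 210 = 26250 / 210 = 125.

125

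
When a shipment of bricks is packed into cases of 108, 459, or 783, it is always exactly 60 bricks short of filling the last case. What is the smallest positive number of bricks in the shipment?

Being 60 short of a full case of size k means N ≡ −60 (mod k), i.e. N + 60 is a multiple of each size.
108 = 2^2 × 3^3
459 = 3^3 × 17
783 = 3^3 × 29
LCM(108, 459, 783) = 2^2 × 3^3 × 17 × 29 = 53244.
Smallest positive N is 53244 − 60 = 53184.

53184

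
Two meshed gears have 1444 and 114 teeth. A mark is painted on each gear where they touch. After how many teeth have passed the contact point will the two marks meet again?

4332 teeth

We need the least common multiple of the intervals.
1444 = 2^2 × 19^2
114 = 2 × 3 × 19
LCM(1444, 114) = 2^2 × 3 × 19^2 = 4332.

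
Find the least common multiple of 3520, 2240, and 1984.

3520 = 2^6 × 5 × 11
2240 = 2^6 × 5 × 7
1984 = 2^6 × 31
LCM(3520, 2240, 1984) = 2^6 × 5 × 7 × 11 × 31 = 763840.

763840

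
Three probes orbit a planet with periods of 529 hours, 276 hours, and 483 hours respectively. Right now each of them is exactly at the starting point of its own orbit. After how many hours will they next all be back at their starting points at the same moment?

The first simultaneous occurrence is after LCM of the individual periods.
529 = 23^2
276 = 2^2 × 3 × 23
483 = 3 × 7 × 23
LCM(529, 276, 483) = 2^2 × 3 × 7 × 23^2 = 44436.

44436 hours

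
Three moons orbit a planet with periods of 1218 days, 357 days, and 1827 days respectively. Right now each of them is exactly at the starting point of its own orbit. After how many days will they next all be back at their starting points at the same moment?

We need the least common multiple of the intervals.
1218 = 2 × 3 × 7 × 29
357 = 3 × 7 × 17
1827 = 3^2 × 7 × 29
LCM(1218, 357, 1827) = 2 × 3^2 × 7 × 17 × 29 = 62118.

62118 days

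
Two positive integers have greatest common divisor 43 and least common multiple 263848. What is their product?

For any two positive integers, gcd × lcm = product = 43 × 263848 = 11345464.

11345464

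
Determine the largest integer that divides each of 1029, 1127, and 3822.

1029 = 3 × 7^3
1127 = 7^2 × 23
3822 = 2 × 3 × 7^2 × 13
gcd(1029, 1127, 3822) = 7^2 = 49.

49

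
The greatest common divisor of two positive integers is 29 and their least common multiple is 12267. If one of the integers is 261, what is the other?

1363

For two integers, gcd × lcm = product, so the other is (29 × 12267) / 261 = 355743 / 261 = 1363.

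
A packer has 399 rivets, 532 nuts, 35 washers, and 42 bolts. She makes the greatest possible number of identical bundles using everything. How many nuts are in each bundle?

76

Number of bundles = gcd(399, 532, 35, 42).
399 = 3 × 7 × 19
532 = 2^2 × 7 × 19
35 = 5 × 7
42 = 2 × 3 × 7
gcd(399, 532, 35, 42) = 7.
nuts per bundle = 532 / 7 = 76.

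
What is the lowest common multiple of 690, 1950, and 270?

690 = 2 × 3 × 5 × 23
1950 = 2 × 3 × 5^2 × 13
270 = 2 × 3^3 × 5
LCM(690, 1950, 270) = 2 × 3^3 × 5^2 × 13 × 23 = 403650.

403650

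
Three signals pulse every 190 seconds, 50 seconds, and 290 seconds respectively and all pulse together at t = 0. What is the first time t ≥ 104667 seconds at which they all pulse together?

Joint pulses occur at multiples of LCM(190, 50, 290).
190 = 2 × 5 × 19
50 = 2 × 5^2
290 = 2 × 5 × 29
LCM(190, 50, 290) = 2 × 5^2 × 19 × 29 = 27550.
Smallest multiple of 27550 that is ≥ 104667: ⌈104667/27550⌉ × 27550 = 4 × 27550 = 110200.

110200 seconds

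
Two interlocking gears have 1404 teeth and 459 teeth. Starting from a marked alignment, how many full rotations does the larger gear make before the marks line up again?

17 rotations

All finish a whole number of cycles simultaneously at t = LCM of the periods.
1404 = 2^2 × 3^3 × 13
459 = 3^3 × 17
LCM(1404, 459) = 2^2 × 3^3 × 13 × 17 = 23868.
Rotations for period 1404: 23868 / 1404 = 17.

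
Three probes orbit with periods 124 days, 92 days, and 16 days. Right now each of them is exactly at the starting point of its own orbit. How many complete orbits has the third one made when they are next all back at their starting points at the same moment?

They are all back at their starting positions together after one LCM of the periods.
124 = 2^2 × 31
92 = 2^2 × 23
16 = 2^4
LCM(124, 92, 16) = 2^4 × 23 × 31 = 11408.
Orbits for period 16: 11408 / 16 = 713.

713 orbits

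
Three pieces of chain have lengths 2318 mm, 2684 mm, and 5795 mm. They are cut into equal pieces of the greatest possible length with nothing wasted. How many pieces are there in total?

177

Piece length = gcd(2318, 2684, 5795).
2318 = 2 × 19 × 61
2684 = 2^2 × 11 × 61
5795 = 5 × 19 × 61
gcd(2318, 2684, 5795) = 61.
Total pieces = 2318/61 + 2684/61 + 5795/61 = 38 + 44 + 95 = 177.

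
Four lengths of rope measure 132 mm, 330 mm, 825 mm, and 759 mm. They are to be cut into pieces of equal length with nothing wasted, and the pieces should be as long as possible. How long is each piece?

The greatest length dividing all of 132, 330, 825, and 759 is their gcd.
132 = 2^2 × 3 × 11
330 = 2 × 3 × 5 × 11
825 = 3 × 5^2 × 11
759 = 3 × 11 × 23
gcd(132, 330, 825, 759) = 3 × 11 = 33.

33 mm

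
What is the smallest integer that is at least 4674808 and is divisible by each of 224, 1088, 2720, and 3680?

5255040

The integer must be a common multiple of 224, 1088, 2720, and 3680, so a multiple of their LCM.
224 = 2^5 × 7
1088 = 2^6 × 17
2720 = 2^5 × 5 × 17
3680 = 2^5 × 5 × 23
LCM(224, 1088, 2720, 3680) = 2^6 × 5 × 7 × 17 × 23 = 875840.
Smallest multiple of 875840 that is ≥ 4674808: ⌈4674808/875840⌉ × 875840 = 6 × 875840 = 5255040.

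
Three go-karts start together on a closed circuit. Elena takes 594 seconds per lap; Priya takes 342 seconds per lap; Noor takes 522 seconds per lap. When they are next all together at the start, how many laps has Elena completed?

551 laps

All finish a whole number of cycles simultaneously at t = LCM of the periods.
594 = 2 × 3^3 × 11
342 = 2 × 3^2 × 19
522 = 2 × 3^2 × 29
LCM(594, 342, 522) = 2 × 3^3 × 11 × 19 × 29 = 327294.
Laps for period 594: 327294 / 594 = 551.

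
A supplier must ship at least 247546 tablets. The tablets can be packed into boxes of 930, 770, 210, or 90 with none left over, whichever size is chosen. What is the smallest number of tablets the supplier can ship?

429660

The number of tablets must be a common multiple of 930, 770, 210, and 90, so a multiple of their LCM.
930 = 2 × 3 × 5 × 31
770 = 2 × 5 × 7 × 11
210 = 2 × 3 × 5 × 7
90 = 2 × 3^2 × 5
LCM(930, 770, 210, 90) = 2 × 3^2 × 5 × 7 × 11 × 31 = 214830.
Smallest multiple of 214830 that is ≥ 247546: ⌈247546/214830⌉ × 214830 = 2 × 214830 = 429660.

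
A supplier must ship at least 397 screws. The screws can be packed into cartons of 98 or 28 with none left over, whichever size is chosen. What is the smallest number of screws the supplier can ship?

588

The number of screws must be a common multiple of 98 and 28, so a multiple of their LCM.
98 = 2 × 7^2
28 = 2^2 × 7
LCM(98, 28) = 2^2 × 7^2 = 196.
Smallest multiple of 196 that is ≥ 397: ⌈397/196⌉ × 196 = 3 × 196 = 588.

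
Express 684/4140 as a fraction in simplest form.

19/115

684 = 2^2 × 3^2 × 19
4140 = 2^2 × 3^2 × 5 × 23
gcd(684, 4140) = 2^2 × 3^2 = 36.
Divide numerator and denominator by 36: 684/4140 = 19/115.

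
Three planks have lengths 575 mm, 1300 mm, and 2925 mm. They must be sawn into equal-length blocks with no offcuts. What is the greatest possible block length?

The block length must divide every plank, so the greatest is gcd(575, 1300, 2925).
575 = 5^2 × 23
1300 = 2^2 × 5^2 × 13
2925 = 3^2 × 5^2 × 13
gcd(575, 1300, 2925) = 5^2 = 25.

25 mm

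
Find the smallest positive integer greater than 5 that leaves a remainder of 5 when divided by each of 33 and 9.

104

N − 5 must be a common multiple of 33 and 9.
33 = 3 × 11
9 = 3^2
LCM(33, 9) = 3^2 × 11 = 99.
Smallest N > 5 is LCM + 5 = 99 + 5 = 104.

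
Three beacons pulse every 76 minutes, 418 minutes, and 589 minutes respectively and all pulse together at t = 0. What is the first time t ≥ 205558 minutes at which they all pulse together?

207328 minutes

Joint pulses occur at multiples of LCM(76, 418, 589).
76 = 2^2 × 19
418 = 2 × 11 × 19
589 = 19 × 31
LCM(76, 418, 589) = 2^2 × 11 × 19 × 31 = 25916.
Smallest multiple of 25916 that is ≥ 205558: ⌈205558/25916⌉ × 25916 = 8 × 25916 = 207328.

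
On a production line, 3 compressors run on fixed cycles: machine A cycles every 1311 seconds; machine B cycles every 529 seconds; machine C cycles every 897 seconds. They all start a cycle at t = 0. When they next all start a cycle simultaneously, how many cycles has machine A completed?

All finish a whole number of cycles simultaneously at t = LCM of the periods.
1311 = 3 × 19 × 23
529 = 23^2
897 = 3 × 13 × 23
LCM(1311, 529, 897) = 3 × 13 × 19 × 23^2 = 391989.
Cycles for period 1311: 391989 / 1311 = 299.

299 cycles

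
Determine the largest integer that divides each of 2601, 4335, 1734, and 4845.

2601 = 3^2 × 17^2
4335 = 3 × 5 × 17^2
1734 = 2 × 3 × 17^2
4845 = 3 × 5 × 17 × 19
gcd(2601, 4335, 1734, 4845) = 3 × 17 = 51.

51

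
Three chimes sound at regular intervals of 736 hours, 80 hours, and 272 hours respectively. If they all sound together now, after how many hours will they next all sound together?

We need the least common multiple of the intervals.
736 = 2^5 × 23
80 = 2^4 × 5
272 = 2^4 × 17
LCM(736, 80, 272) = 2^5 × 5 × 17 × 23 = 62560.

62560 hours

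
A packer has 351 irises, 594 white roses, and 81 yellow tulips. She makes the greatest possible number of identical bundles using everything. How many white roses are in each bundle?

Number of bundles = gcd(351, 594, 81).
351 = 3^3 × 13
594 = 2 × 3^3 × 11
81 = 3^4
gcd(351, 594, 81) = 3^3 = 27.
white roses per bundle = 594 / 27 = 22.

22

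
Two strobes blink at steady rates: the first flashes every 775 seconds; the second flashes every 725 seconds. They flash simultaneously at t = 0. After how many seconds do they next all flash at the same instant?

22475 seconds

The first simultaneous occurrence is after LCM of the individual periods.
775 = 5^2 × 31
725 = 5^2 × 29
LCM(775, 725) = 5^2 × 29 × 31 = 22475.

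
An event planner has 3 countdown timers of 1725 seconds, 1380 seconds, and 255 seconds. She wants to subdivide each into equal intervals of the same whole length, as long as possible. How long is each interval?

The interval must divide each timer length; the longest such is the gcd.
1725 = 3 × 5^2 × 23
1380 = 2^2 × 3 × 5 × 23
255 = 3 × 5 × 17
gcd(1725, 1380, 255) = 3 × 5 = 15.

15 seconds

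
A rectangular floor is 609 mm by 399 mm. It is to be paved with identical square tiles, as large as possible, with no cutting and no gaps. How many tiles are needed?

Tile side = gcd(609, 399).
609 = 3 × 7 × 29
399 = 3 × 7 × 19
gcd(609, 399) = 3 × 7 = 21.
Tiles: (609/21) × (399/21) = 29 × 19 = 551.

551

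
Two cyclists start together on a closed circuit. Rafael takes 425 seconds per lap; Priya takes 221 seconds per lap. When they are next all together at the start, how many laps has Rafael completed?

13 laps

They are all back at their starting positions together after one LCM of the periods.
425 = 5^2 × 17
221 = 13 × 17
LCM(425, 221) = 5^2 × 13 × 17 = 5525.
Laps for period 425: 5525 / 425 = 13.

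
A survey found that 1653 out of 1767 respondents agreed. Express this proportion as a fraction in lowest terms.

1653 = 3 × 19 × 29
1767 = 3 × 19 × 31
gcd(1653, 1767) = 3 × 19 = 57.
Divide numerator and denominator by 57: 1653/1767 = 29/31.

29/31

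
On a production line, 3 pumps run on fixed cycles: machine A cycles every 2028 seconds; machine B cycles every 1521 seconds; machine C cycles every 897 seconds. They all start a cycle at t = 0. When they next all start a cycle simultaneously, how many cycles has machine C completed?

156 cycles

The first common completion time is the LCM of the periods.
2028 = 2^2 × 3 × 13^2
1521 = 3^2 × 13^2
897 = 3 × 13 × 23
LCM(2028, 1521, 897) = 2^2 × 3^2 × 13^2 × 23 = 139932.
Cycles for period 897: 139932 / 897 = 156.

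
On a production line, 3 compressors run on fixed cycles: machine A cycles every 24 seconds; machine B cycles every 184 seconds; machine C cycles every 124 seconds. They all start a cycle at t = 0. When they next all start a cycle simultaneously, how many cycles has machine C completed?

138 cycles

The first common completion time is the LCM of the periods.
24 = 2^3 × 3
184 = 2^3 × 23
124 = 2^2 × 31
LCM(24, 184, 124) = 2^3 × 3 × 23 × 31 = 17112.
Cycles for period 124: 17112 / 124 = 138.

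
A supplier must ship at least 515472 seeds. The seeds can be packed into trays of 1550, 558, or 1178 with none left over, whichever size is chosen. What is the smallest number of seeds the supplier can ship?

530100

The number of seeds must be a common multiple of 1550, 558, and 1178, so a multiple of their LCM.
1550 = 2 × 5^2 × 31
558 = 2 × 3^2 × 31
1178 = 2 × 19 × 31
LCM(1550, 558, 1178) = 2 × 3^2 × 5^2 × 19 × 31 = 265050.
Smallest multiple of 265050 that is ≥ 515472: ⌈515472/265050⌉ × 265050 = 2 × 265050 = 530100.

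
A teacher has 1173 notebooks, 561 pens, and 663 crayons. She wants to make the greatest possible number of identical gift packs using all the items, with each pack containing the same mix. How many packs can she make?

51 packs

The pack count must divide each quantity, so the greatest is gcd(1173, 561, 663).
1173 = 3 × 17 × 23
561 = 3 × 11 × 17
663 = 3 × 13 × 17
gcd(1173, 561, 663) = 3 × 17 = 51.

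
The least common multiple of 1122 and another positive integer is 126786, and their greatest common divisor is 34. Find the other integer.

gcd × lcm = product of the two integers, so the other integer is (34 × 126786) / 1122 = 3842.

3842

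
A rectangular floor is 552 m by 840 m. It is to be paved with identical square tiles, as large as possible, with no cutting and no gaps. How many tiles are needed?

Tile side = gcd(552, 840).
552 = 2^3 × 3 × 23
840 = 2^3 × 3 × 5 × 7
gcd(552, 840) = 2^3 × 3 = 24.
Tiles: (552/24) × (840/24) = 23 × 35 = 805.

805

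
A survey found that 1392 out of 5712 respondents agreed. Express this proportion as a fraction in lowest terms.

29/119

1392 = 2^4 × 3 × 29
5712 = 2^4 × 3 × 7 × 17
gcd(1392, 5712) = 2^4 × 3 = 48.
Divide numerator and denominator by 48: 1392/5712 = 29/119.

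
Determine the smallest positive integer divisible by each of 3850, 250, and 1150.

442750

3850 = 2 × 5^2 × 7 × 11
250 = 2 × 5^3
1150 = 2 × 5^2 × 23
LCM(3850, 250, 1150) = 2 × 5^3 × 7 × 11 × 23 = 442750.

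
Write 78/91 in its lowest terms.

78 = 2 × 3 × 13
91 = 7 × 13
gcd(78, 91) = 13.
Divide numerator and denominator by 13: 78/91 = 6/7.

6/7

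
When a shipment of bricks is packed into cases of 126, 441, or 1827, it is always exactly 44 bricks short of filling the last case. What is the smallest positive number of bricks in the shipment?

25534

Being 44 short of a full case of size k means N ≡ −44 (mod k), i.e. N + 44 is a multiple of each size.
126 = 2 × 3^2 × 7
441 = 3^2 × 7^2
1827 = 3^2 × 7 × 29
LCM(126, 441, 1827) = 2 × 3^2 × 7^2 × 29 = 25578.
Smallest positive N is 25578 − 44 = 25534.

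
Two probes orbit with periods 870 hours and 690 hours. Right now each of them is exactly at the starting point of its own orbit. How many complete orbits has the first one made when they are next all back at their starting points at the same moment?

23 orbits

The first common completion time is the LCM of the periods.
870 = 2 × 3 × 5 × 29
690 = 2 × 3 × 5 × 23
LCM(870, 690) = 2 × 3 × 5 × 23 × 29 = 20010.
Orbits for period 870: 20010 / 870 = 23.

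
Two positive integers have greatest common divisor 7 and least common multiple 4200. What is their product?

29400

For any two positive integers, gcd × lcm = product = 7 × 4200 = 29400.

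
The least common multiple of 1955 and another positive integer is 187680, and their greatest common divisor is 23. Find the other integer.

2208

gcd × lcm = product of the two integers, so the other integer is (23 × 187680) / 1955 = 2208.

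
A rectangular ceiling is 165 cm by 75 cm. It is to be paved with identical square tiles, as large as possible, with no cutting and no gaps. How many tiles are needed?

Tile side = gcd(165, 75).
165 = 3 × 5 × 11
75 = 3 × 5^2
gcd(165, 75) = 3 × 5 = 15.
Tiles: (165/15) × (75/15) = 11 × 5 = 55.

55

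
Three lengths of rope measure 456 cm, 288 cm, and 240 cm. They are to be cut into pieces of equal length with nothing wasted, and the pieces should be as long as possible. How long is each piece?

24 cm

The greatest length dividing all of 456, 288, and 240 is their gcd.
456 = 2^3 × 3 × 19
288 = 2^5 × 3^2
240 = 2^4 × 3 × 5
gcd(456, 288, 240) = 2^3 × 3 = 24.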